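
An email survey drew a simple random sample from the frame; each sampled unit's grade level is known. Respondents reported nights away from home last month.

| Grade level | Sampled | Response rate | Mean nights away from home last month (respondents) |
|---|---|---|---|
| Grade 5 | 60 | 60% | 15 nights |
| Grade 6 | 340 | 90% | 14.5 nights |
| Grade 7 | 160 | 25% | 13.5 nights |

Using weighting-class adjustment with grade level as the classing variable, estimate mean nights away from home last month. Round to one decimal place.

Inverse-response-rate weighting restores each class to its sampled count, so class totals weight by n_sampled:
  Grade 5: 60 × 15 = 900
  Grade 6: 340 × 14.5 = 4930
  Grade 7: 160 × 13.5 = 2160
Adjusted estimate = 7990 / 560 = 14.2679 → 14.3.

14.3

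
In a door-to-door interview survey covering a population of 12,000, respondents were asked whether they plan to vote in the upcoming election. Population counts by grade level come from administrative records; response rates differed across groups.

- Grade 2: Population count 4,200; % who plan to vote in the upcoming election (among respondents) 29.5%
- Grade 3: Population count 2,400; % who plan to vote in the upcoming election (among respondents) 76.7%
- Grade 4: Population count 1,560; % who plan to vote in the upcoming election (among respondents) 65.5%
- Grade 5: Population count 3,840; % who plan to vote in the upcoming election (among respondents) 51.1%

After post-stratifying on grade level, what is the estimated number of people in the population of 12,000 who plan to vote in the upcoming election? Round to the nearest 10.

6,060

Estimated count per cell = population count × respondent percentage:
  Grade 2: 4,200 × 29.5% = 1239
  Grade 3: 2,400 × 76.7% = 1840.8
  Grade 4: 1,560 × 65.5% = 1021.8
  Grade 5: 3,840 × 51.1% = 1962.24
Estimated total = 6063.84 → 6,060.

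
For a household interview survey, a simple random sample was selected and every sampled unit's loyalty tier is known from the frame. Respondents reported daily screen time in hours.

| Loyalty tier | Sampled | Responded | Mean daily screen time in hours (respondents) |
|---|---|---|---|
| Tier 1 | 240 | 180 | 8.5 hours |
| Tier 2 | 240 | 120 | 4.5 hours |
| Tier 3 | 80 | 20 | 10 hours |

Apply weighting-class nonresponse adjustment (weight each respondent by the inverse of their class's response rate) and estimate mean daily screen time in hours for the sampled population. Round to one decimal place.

Class response rates: Tier 1 180/240 = 75%, Tier 2 120/240 = 50%, Tier 3 20/80 = 25%.
Weighting each respondent by the inverse class response rate inflates each class back to its sampled size, so the class weight is n_sampled:
  Tier 1: 240 × 8.5 = 2040
  Tier 2: 240 × 4.5 = 1080
  Tier 3: 80 × 10 = 800
Adjusted estimate = 3920 / 560 = 7 → 7.0.

7.0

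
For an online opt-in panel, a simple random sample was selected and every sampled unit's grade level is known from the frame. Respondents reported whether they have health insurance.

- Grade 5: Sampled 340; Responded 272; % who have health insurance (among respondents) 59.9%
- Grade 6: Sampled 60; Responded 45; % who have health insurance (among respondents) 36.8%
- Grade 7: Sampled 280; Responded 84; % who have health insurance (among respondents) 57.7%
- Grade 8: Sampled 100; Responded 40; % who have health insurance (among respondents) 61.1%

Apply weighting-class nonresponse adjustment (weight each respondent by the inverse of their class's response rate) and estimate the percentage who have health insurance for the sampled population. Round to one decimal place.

57.5%

Response rates by class: Grade 5 272/340 = 80%, Grade 6 45/60 = 75%, Grade 7 84/280 = 30%, Grade 8 40/100 = 40%.
Weighting each respondent by the inverse class response rate inflates each class back to its sampled size, so the class weight is n_sampled:
  Grade 5: 340 × 59.9 = 20,366
  Grade 6: 60 × 36.8 = 2208
  Grade 7: 280 × 57.7 = 16,156
  Grade 8: 100 × 61.1 = 6110
Adjusted estimate = 44,840 / 780 = 57.4872 → 57.5%.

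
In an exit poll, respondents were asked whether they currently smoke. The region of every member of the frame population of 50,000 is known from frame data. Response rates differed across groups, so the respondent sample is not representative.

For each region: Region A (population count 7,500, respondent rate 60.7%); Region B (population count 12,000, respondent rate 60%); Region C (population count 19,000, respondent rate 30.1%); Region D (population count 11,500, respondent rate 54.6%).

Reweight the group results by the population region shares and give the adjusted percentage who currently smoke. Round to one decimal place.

Weight each group's respondent value by its population share:
  Region A: (7,500/50,000) × 60.7 = 9.105
  Region B: (12,000/50,000) × 60 = 14.4
  Region C: (19,000/50,000) × 30.1 = 11.438
  Region D: (11,500/50,000) × 54.6 = 12.558
Post-stratified estimate = 47.501 → 47.5%.

47.5%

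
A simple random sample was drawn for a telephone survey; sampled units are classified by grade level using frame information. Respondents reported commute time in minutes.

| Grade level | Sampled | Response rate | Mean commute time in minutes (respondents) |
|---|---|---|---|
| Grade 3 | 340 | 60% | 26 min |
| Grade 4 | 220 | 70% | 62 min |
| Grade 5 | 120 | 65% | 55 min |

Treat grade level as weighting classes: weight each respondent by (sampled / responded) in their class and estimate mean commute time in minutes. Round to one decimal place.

Each respondent's weight = sampled/responded in their class; summing within a class gives n_sampled, so:
  Grade 3: 340 × 26 = 8840
  Grade 4: 220 × 62 = 13,640
  Grade 5: 120 × 55 = 6600
Adjusted estimate = 29,080 / 680 = 42.7647 → 42.8.

42.8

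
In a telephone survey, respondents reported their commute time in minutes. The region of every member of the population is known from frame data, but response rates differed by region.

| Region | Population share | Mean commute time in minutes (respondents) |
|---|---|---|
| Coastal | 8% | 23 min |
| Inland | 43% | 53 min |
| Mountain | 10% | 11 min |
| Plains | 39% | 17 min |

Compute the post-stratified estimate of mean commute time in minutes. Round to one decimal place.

Each cell contributes population-share × respondent value:
  Coastal: 0.08 × 23 = 1.84
  Inland: 0.43 × 53 = 22.79
  Mountain: 0.1 × 11 = 1.1
  Plains: 0.39 × 17 = 6.63
Post-stratified estimate = 32.36 → 32.4.

32.4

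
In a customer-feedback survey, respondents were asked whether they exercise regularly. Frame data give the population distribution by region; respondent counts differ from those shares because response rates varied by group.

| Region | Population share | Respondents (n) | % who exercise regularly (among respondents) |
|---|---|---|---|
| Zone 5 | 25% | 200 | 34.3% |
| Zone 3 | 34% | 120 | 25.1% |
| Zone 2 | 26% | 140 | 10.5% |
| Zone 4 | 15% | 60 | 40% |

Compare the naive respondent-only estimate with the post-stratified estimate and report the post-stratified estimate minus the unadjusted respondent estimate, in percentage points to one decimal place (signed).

Unadjusted (pooled respondent) estimate weights by respondent counts:
  (200/520)×34.3 + (120/520)×25.1 + (140/520)×10.5 + (60/520)×40 = 26.4269%
Post-stratifying to population shares instead:
  0.25×34.3 + 0.34×25.1 + 0.26×10.5 + 0.15×40 = 25.839%
Difference = 25.839 − 26.4269 = -0.5879 pp.

-0.6 percentage points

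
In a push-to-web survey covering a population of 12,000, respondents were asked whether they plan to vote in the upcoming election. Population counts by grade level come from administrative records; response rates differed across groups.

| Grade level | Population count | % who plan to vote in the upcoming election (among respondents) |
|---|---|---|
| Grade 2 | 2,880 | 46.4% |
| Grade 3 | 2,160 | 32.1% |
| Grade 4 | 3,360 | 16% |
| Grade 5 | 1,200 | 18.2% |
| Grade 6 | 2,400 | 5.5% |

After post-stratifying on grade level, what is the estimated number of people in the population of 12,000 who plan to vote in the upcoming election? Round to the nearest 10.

Apply each group's respondent rate to its population count:
  Grade 2: 2,880 × 46.4% = 1336.32
  Grade 3: 2,160 × 32.1% = 693.36
  Grade 4: 3,360 × 16% = 537.6
  Grade 5: 1,200 × 18.2% = 218.4
  Grade 6: 2,400 × 5.5% = 132
Estimated total = 2917.68 → 2,920.

2,920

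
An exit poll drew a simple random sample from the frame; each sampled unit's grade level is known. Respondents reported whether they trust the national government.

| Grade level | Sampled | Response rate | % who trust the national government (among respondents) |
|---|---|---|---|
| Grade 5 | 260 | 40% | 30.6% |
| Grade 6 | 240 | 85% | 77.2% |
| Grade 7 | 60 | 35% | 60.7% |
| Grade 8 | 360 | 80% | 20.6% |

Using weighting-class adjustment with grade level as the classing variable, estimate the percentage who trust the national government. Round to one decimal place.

40.8%

With weight = n_sampled/n_responded per class, the weighted class total is n_sampled:
  Grade 5: 260 × 30.6 = 7956
  Grade 6: 240 × 77.2 = 18,528
  Grade 7: 60 × 60.7 = 3642
  Grade 8: 360 × 20.6 = 7416
Adjusted estimate = 37,542 / 920 = 40.8065 → 40.8%.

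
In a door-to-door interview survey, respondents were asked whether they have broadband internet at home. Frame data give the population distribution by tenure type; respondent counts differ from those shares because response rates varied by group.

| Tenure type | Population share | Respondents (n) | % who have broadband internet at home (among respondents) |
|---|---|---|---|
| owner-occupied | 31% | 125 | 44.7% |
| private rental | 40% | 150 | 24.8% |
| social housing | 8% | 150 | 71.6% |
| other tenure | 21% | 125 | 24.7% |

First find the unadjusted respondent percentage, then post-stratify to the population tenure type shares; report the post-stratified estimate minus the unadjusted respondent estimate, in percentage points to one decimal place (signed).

Without adjustment, the pooled respondent share is:
  (125/550)×44.7 + (150/550)×24.8 + (150/550)×71.6 + (125/550)×24.7 = 42.0636%
Post-stratifying to population shares instead:
  0.31×44.7 + 0.4×24.8 + 0.08×71.6 + 0.21×24.7 = 34.692%
Difference = 34.692 − 42.0636 = -7.3716 pp.

-7.4 percentage points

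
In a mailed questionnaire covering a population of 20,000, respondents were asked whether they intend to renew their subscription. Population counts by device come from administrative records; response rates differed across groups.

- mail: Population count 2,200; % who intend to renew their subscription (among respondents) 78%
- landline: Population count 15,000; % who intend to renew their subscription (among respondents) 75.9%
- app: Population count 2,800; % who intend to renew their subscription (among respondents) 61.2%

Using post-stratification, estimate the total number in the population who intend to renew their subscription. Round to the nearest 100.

Each cell contributes its population count × the respondent rate:
  mail: 2,200 × 78% = 1716
  landline: 15,000 × 75.9% = 11,385
  app: 2,800 × 61.2% = 1713.6
Estimated total = 14814.6 → 14,800.

14,800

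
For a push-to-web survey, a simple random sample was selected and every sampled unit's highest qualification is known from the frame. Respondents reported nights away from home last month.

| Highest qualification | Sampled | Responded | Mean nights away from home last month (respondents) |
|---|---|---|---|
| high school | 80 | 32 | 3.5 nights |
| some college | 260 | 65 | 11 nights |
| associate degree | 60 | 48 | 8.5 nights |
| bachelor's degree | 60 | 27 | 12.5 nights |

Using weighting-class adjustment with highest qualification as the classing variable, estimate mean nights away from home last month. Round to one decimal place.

Class response rates: high school 32/80 = 40%, some college 65/260 = 25%, associate degree 48/60 = 80%, bachelor's degree 27/60 = 45%.
Each respondent's weight = sampled/responded in their class; summing within a class gives n_sampled, so:
  high school: 80 × 3.5 = 280
  some college: 260 × 11 = 2860
  associate degree: 60 × 8.5 = 510
  bachelor's degree: 60 × 12.5 = 750
Adjusted estimate = 4400 / 460 = 9.56522 → 9.6.

9.6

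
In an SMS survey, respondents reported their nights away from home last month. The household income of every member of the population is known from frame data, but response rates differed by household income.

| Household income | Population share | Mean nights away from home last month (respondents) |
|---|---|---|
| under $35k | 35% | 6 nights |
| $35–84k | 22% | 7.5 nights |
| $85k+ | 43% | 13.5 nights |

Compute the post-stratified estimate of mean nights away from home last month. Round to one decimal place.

9.6

Each cell contributes population-share × respondent value:
  under $35k: 0.35 × 6 = 2.1
  $35–84k: 0.22 × 7.5 = 1.65
  $85k+: 0.43 × 13.5 = 5.805
Post-stratified estimate = 9.555 → 9.6.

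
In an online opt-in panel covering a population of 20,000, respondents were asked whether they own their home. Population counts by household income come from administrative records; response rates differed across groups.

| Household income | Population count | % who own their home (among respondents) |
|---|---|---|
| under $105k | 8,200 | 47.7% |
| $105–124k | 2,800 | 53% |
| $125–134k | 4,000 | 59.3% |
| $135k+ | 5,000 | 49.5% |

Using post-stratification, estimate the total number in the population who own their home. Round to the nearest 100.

Estimated count per cell = population count × respondent percentage:
  under $105k: 8,200 × 47.7% = 3911.4
  $105–124k: 2,800 × 53% = 1484
  $125–134k: 4,000 × 59.3% = 2372
  $135k+: 5,000 × 49.5% = 2475
Estimated total = 10242.4 → 10,200.

10,200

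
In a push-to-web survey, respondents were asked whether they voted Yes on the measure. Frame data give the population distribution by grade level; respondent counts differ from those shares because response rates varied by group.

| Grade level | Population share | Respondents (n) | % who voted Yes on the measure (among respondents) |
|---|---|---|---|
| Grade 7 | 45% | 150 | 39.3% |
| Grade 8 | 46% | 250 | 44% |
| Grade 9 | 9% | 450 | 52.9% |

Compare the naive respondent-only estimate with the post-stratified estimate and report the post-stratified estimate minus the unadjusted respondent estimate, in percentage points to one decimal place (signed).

Without adjustment, the pooled respondent share is:
  (150/850)×39.3 + (250/850)×44 + (450/850)×52.9 = 47.8824%
Post-stratifying to population shares instead:
  0.45×39.3 + 0.46×44 + 0.09×52.9 = 42.686%
Difference = 42.686 − 47.8824 = -5.1964 pp.

-5.2 percentage points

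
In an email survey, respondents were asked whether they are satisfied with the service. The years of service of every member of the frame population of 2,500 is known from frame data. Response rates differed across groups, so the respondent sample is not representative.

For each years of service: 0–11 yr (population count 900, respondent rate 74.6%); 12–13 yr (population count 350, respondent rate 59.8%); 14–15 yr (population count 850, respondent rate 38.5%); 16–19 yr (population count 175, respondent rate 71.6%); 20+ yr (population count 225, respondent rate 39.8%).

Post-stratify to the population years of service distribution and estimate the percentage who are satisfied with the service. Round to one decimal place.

Weight each group's respondent value by its population share:
  0–11 yr: (900/2,500) × 74.6 = 26.856
  12–13 yr: (350/2,500) × 59.8 = 8.372
  14–15 yr: (850/2,500) × 38.5 = 13.09
  16–19 yr: (175/2,500) × 71.6 = 5.012
  20+ yr: (225/2,500) × 39.8 = 3.582
Post-stratified estimate = 56.912 → 56.9%.

56.9%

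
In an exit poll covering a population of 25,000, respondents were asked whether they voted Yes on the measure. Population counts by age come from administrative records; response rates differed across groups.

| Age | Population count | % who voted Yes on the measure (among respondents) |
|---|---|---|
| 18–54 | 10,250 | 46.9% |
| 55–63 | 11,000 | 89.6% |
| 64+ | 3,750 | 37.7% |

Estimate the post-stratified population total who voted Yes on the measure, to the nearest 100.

Each cell contributes its population count × the respondent rate:
  18–54: 10,250 × 46.9% = 4807.25
  55–63: 11,000 × 89.6% = 9856
  64+: 3,750 × 37.7% = 1413.75
Estimated total = 16,077 → 16,100.

16,100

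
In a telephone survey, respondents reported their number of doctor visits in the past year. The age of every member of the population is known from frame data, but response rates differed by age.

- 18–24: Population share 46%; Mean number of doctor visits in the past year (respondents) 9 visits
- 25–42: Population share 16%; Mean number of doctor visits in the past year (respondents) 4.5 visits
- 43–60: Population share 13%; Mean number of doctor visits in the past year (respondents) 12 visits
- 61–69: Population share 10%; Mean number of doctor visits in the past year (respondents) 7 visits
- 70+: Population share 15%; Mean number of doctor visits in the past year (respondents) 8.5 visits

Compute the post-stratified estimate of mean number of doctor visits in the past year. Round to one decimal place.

8.4

Post-stratification weights by population share, not respondent share:
  18–24: 0.46 × 9 = 4.14
  25–42: 0.16 × 4.5 = 0.72
  43–60: 0.13 × 12 = 1.56
  61–69: 0.1 × 7 = 0.7
  70+: 0.15 × 8.5 = 1.275
Post-stratified estimate = 8.395 → 8.4.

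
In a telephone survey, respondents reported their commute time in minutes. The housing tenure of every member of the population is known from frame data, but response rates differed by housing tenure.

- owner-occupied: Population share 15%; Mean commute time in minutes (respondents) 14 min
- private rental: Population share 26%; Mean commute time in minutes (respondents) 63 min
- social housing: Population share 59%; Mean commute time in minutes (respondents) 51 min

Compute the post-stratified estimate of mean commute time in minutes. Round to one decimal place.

Reweight to the known housing tenure distribution:
  owner-occupied: 0.15 × 14 = 2.1
  private rental: 0.26 × 63 = 16.38
  social housing: 0.59 × 51 = 30.09
Post-stratified estimate = 48.57 → 48.6.

48.6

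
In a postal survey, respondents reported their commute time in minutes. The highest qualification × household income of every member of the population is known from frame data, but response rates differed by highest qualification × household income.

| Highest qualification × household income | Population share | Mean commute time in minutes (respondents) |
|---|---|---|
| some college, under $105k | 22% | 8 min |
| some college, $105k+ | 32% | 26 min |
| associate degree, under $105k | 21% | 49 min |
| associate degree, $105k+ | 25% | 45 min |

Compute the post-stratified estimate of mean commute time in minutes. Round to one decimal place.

Each cell contributes population-share × respondent value:
  some college, under $105k: 0.22 × 8 = 1.76
  some college, $105k+: 0.32 × 26 = 8.32
  associate degree, under $105k: 0.21 × 49 = 10.29
  associate degree, $105k+: 0.25 × 45 = 11.25
Post-stratified estimate = 31.62 → 31.6.

31.6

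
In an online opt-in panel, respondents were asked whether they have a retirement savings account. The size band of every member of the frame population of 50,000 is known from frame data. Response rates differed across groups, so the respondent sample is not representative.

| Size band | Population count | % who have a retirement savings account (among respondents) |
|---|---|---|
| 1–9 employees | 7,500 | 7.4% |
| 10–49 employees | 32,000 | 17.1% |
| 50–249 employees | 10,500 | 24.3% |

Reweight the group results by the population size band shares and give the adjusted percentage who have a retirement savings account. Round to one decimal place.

17.2%

Each cell contributes population-share × respondent value:
  1–9 employees: (7,500/50,000) × 7.4 = 1.11
  10–49 employees: (32,000/50,000) × 17.1 = 10.944
  50–249 employees: (10,500/50,000) × 24.3 = 5.103
Post-stratified estimate = 17.157 → 17.2%.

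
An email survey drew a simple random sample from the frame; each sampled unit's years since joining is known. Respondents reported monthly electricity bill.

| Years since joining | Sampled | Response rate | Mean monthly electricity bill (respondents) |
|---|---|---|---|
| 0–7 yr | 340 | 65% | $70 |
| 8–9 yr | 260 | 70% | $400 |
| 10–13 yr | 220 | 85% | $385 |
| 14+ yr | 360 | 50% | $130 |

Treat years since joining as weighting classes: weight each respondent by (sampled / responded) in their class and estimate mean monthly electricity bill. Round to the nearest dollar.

$220

With weight = n_sampled/n_responded per class, the weighted class total is n_sampled:
  0–7 yr: 340 × 70 = 23,800
  8–9 yr: 260 × 400 = 104,000
  10–13 yr: 220 × 385 = 84,700
  14+ yr: 360 × 130 = 46,800
Adjusted estimate = 259,300 / 1,180 = 219.746 → $220.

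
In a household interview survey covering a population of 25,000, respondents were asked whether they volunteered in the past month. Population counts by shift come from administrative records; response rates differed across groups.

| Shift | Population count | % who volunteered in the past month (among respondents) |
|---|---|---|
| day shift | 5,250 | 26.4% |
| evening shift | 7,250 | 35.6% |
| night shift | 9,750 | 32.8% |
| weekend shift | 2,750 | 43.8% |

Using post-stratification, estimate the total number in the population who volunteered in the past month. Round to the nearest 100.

Each cell contributes its population count × the respondent rate:
  day shift: 5,250 × 26.4% = 1386
  evening shift: 7,250 × 35.6% = 2581
  night shift: 9,750 × 32.8% = 3198
  weekend shift: 2,750 × 43.8% = 1204.5
Estimated total = 8369.5 → 8,400.

8,400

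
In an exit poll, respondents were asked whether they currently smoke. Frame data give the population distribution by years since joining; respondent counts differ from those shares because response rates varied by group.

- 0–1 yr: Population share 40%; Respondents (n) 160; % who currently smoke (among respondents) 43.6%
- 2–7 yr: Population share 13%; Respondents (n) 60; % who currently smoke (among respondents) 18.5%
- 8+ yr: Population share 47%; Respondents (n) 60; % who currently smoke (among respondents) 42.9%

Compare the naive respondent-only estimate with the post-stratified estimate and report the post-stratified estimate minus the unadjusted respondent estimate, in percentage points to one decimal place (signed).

Without adjustment, the pooled respondent share is:
  (160/280)×43.6 + (60/280)×18.5 + (60/280)×42.9 = 38.0714%
Post-stratified estimate weights by population shares:
  0.4×43.6 + 0.13×18.5 + 0.47×42.9 = 40.008%
Difference = 40.008 − 38.0714 = 1.9366 pp.

+1.9 percentage points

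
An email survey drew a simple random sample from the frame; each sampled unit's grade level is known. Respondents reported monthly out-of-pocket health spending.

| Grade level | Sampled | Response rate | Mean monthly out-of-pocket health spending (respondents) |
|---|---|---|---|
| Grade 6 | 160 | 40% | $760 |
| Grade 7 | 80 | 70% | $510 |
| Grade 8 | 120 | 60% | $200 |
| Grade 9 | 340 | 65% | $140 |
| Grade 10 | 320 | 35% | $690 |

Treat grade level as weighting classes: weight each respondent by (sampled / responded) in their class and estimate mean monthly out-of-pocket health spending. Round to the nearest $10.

Inverse-response-rate weighting restores each class to its sampled count, so class totals weight by n_sampled:
  Grade 6: 160 × 760 = 121,600
  Grade 7: 80 × 510 = 40,800
  Grade 8: 120 × 200 = 24,000
  Grade 9: 340 × 140 = 47,600
  Grade 10: 320 × 690 = 220,800
Adjusted estimate = 454,800 / 1,020 = 445.882 → $450.

$450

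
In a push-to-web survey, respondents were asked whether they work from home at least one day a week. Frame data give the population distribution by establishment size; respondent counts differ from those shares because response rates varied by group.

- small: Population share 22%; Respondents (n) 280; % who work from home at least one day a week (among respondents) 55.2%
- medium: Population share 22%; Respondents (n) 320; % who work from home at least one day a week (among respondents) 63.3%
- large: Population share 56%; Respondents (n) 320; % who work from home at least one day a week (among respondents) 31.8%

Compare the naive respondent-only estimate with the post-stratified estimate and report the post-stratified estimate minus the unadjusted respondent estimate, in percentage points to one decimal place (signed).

Without adjustment, the pooled respondent share is:
  (280/920)×55.2 + (320/920)×63.3 + (320/920)×31.8 = 49.8783%
Post-stratifying to population shares instead:
  0.22×55.2 + 0.22×63.3 + 0.56×31.8 = 43.878%
Difference = 43.878 − 49.8783 = -6.0003 pp.

-6.0 percentage points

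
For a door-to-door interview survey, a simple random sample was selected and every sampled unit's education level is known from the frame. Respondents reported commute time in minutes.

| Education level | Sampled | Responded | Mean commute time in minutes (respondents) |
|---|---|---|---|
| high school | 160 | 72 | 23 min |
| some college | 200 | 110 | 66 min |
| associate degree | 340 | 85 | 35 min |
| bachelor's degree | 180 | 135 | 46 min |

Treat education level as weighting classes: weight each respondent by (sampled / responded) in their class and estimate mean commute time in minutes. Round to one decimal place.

42.1

Class response rates: high school 72/160 = 45%, some college 110/200 = 55%, associate degree 85/340 = 25%, bachelor's degree 135/180 = 75%.
Each respondent's weight = sampled/responded in their class; summing within a class gives n_sampled, so:
  high school: 160 × 23 = 3680
  some college: 200 × 66 = 13,200
  associate degree: 340 × 35 = 11,900
  bachelor's degree: 180 × 46 = 8280
Adjusted estimate = 37,060 / 880 = 42.1136 → 42.1.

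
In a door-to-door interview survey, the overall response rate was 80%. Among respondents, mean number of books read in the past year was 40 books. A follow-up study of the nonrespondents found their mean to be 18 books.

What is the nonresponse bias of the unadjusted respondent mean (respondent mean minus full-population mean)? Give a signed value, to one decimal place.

Nonresponse fraction = 1 − 0.8 = 0.2.
Bias = (nonresponse fraction) × (respondent mean − nonrespondent mean)
     = 0.2 × (40 − 18) = 0.2 × 22 = 4.4.

+4.4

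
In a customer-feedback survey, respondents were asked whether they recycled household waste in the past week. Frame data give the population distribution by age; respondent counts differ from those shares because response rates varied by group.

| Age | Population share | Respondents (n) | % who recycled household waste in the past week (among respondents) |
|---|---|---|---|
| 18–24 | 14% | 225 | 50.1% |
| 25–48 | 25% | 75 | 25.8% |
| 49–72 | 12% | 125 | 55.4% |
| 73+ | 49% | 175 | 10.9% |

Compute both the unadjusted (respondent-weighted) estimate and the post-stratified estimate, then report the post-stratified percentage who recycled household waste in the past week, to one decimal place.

25.5%

Naive respondent-only estimate (weights = respondent counts):
  (225/600)×50.1 + (75/600)×25.8 + (125/600)×55.4 + (175/600)×10.9 = 36.7333%
Reweighting by population age shares:
  0.14×50.1 + 0.25×25.8 + 0.12×55.4 + 0.49×10.9 = 25.453%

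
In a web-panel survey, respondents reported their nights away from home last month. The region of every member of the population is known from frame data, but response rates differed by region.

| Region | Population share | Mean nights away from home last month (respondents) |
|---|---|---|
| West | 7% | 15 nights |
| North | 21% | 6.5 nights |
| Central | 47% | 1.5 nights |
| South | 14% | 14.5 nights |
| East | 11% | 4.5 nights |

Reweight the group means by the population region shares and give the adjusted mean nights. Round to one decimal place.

Reweight to the known region distribution:
  West: 0.07 × 15 = 1.05
  North: 0.21 × 6.5 = 1.365
  Central: 0.47 × 1.5 = 0.705
  South: 0.14 × 14.5 = 2.03
  East: 0.11 × 4.5 = 0.495
Post-stratified estimate = 5.645 → 5.6.

5.6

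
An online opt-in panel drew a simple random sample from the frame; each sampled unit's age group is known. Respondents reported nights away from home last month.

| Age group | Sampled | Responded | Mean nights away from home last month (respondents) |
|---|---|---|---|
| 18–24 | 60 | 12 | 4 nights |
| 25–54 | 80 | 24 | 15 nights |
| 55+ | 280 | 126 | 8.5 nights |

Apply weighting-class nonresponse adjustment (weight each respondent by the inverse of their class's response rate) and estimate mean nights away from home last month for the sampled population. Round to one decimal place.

9.1

Response rates by class: 18–24 12/60 = 20%, 25–54 24/80 = 30%, 55+ 126/280 = 45%.
With weight = n_sampled/n_responded per class, the weighted class total is n_sampled:
  18–24: 60 × 4 = 240
  25–54: 80 × 15 = 1200
  55+: 280 × 8.5 = 2380
Adjusted estimate = 3820 / 420 = 9.09524 → 9.1.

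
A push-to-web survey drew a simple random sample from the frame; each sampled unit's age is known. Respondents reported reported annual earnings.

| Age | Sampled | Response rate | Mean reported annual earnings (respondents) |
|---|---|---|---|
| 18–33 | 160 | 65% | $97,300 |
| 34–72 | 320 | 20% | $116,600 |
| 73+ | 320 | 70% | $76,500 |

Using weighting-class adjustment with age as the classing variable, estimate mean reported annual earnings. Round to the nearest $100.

$96,700

With weight = n_sampled/n_responded per class, the weighted class total is n_sampled:
  18–33: 160 × 97,300 = 15,568,000
  34–72: 320 × 116,600 = 37,312,000
  73+: 320 × 76,500 = 24,480,000
Adjusted estimate = 77,360,000 / 800 = 96,700 → $96,700.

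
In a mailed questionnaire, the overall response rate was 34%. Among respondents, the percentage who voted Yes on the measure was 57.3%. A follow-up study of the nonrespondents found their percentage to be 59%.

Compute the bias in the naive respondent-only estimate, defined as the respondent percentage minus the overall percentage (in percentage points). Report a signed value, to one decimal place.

Nonresponse fraction = 1 − 0.34 = 0.66.
Bias = (nonresponse fraction) × (respondent percentage − nonrespondent percentage)
     = 0.66 × (57.3 − 59) = 0.66 × -1.7 = -1.122.

-1.1 percentage points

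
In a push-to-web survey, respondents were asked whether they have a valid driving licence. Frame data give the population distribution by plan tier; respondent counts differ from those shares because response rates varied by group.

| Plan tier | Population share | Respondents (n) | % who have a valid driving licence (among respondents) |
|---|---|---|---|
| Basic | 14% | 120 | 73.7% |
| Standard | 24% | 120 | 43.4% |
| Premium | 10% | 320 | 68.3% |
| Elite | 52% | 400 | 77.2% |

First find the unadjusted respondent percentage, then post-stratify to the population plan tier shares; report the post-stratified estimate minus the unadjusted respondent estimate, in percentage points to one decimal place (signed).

-1.9 percentage points

Unadjusted (pooled respondent) estimate weights by respondent counts:
  (120/960)×73.7 + (120/960)×43.4 + (320/960)×68.3 + (400/960)×77.2 = 69.5708%
Post-stratifying to population shares instead:
  0.14×73.7 + 0.24×43.4 + 0.1×68.3 + 0.52×77.2 = 67.708%
Difference = 67.708 − 69.5708 = -1.8628 pp.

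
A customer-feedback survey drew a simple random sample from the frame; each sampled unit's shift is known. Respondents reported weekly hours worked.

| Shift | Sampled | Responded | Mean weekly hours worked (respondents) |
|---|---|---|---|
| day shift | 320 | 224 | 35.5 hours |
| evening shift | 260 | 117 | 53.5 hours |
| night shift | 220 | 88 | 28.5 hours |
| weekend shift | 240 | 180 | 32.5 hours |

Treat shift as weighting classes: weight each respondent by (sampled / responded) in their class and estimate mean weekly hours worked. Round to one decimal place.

37.8

Response rates by class: day shift 224/320 = 70%, evening shift 117/260 = 45%, night shift 88/220 = 40%, weekend shift 180/240 = 75%.
Inverse-response-rate weighting restores each class to its sampled count, so class totals weight by n_sampled:
  day shift: 320 × 35.5 = 11,360
  evening shift: 260 × 53.5 = 13,910
  night shift: 220 × 28.5 = 6270
  weekend shift: 240 × 32.5 = 7800
Adjusted estimate = 39,340 / 1,040 = 37.8269 → 37.8.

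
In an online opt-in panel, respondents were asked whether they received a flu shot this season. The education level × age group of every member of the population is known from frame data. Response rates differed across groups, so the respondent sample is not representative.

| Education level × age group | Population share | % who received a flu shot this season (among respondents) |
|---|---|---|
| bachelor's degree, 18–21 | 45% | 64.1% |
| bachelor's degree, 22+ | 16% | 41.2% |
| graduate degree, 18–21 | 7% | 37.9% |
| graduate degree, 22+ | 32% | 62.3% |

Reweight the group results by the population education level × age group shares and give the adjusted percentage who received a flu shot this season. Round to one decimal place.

Post-stratification weights by population share, not respondent share:
  bachelor's degree, 18–21: 0.45 × 64.1 = 28.845
  bachelor's degree, 22+: 0.16 × 41.2 = 6.592
  graduate degree, 18–21: 0.07 × 37.9 = 2.653
  graduate degree, 22+: 0.32 × 62.3 = 19.936
Post-stratified estimate = 58.026 → 58.0%.

58.0%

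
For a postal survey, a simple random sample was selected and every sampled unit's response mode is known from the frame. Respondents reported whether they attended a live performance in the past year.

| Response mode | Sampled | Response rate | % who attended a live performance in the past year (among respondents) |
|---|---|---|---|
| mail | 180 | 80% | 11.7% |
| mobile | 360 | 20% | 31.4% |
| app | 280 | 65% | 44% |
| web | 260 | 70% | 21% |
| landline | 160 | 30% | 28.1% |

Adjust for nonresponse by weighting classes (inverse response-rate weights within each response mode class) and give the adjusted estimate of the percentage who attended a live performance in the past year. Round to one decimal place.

Weighting each respondent by the inverse class response rate inflates each class back to its sampled size, so the class weight is n_sampled:
  mail: 180 × 11.7 = 2106
  mobile: 360 × 31.4 = 11,304
  app: 280 × 44 = 12,320
  web: 260 × 21 = 5460
  landline: 160 × 28.1 = 4496
Adjusted estimate = 35,686 / 1,240 = 28.779 → 28.8%.

28.8%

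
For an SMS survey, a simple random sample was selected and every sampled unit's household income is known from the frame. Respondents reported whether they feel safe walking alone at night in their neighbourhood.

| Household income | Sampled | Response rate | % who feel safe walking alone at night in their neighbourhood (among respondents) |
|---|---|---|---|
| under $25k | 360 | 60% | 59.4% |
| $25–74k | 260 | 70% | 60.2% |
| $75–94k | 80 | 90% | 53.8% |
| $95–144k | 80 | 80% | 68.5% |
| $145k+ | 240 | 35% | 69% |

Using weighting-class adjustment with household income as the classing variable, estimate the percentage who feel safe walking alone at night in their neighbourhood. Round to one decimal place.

62.1%

Weighting each respondent by the inverse class response rate inflates each class back to its sampled size, so the class weight is n_sampled:
  under $25k: 360 × 59.4 = 21,384
  $25–74k: 260 × 60.2 = 15,652
  $75–94k: 80 × 53.8 = 4304
  $95–144k: 80 × 68.5 = 5480
  $145k+: 240 × 69 = 16,560
Adjusted estimate = 63,380 / 1,020 = 62.1373 → 62.1%.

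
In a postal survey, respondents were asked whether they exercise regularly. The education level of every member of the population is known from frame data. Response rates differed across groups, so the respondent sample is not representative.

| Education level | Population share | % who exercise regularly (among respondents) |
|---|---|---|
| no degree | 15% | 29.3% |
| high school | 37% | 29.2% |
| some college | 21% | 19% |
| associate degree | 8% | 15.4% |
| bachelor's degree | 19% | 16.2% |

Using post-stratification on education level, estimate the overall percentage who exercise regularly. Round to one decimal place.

Each cell contributes population-share × respondent value:
  no degree: 0.15 × 29.3 = 4.395
  high school: 0.37 × 29.2 = 10.804
  some college: 0.21 × 19 = 3.99
  associate degree: 0.08 × 15.4 = 1.232
  bachelor's degree: 0.19 × 16.2 = 3.078
Post-stratified estimate = 23.499 → 23.5%.

23.5%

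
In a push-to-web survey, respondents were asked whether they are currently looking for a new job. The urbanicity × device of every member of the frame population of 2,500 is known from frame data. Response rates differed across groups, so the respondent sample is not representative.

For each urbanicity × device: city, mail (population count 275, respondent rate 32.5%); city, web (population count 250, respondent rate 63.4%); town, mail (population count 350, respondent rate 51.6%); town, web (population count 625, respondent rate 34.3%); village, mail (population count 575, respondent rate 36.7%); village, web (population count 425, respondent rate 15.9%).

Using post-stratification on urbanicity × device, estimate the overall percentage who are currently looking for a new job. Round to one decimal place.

Each cell contributes population-share × respondent value:
  city, mail: (275/2,500) × 32.5 = 3.575
  city, web: (250/2,500) × 63.4 = 6.34
  town, mail: (350/2,500) × 51.6 = 7.224
  town, web: (625/2,500) × 34.3 = 8.575
  village, mail: (575/2,500) × 36.7 = 8.441
  village, web: (425/2,500) × 15.9 = 2.703
Post-stratified estimate = 36.858 → 36.9%.

36.9%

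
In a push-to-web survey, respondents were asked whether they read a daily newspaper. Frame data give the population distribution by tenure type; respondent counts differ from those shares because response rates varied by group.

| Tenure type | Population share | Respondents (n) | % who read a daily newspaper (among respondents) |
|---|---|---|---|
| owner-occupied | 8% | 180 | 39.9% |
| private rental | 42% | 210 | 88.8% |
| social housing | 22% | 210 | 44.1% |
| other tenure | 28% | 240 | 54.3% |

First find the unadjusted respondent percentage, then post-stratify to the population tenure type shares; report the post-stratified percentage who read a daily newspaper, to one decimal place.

Unadjusted (pooled respondent) estimate weights by respondent counts:
  (180/840)×39.9 + (210/840)×88.8 + (210/840)×44.1 + (240/840)×54.3 = 57.2893%
Post-stratified estimate weights by population shares:
  0.08×39.9 + 0.42×88.8 + 0.22×44.1 + 0.28×54.3 = 65.394%

65.4%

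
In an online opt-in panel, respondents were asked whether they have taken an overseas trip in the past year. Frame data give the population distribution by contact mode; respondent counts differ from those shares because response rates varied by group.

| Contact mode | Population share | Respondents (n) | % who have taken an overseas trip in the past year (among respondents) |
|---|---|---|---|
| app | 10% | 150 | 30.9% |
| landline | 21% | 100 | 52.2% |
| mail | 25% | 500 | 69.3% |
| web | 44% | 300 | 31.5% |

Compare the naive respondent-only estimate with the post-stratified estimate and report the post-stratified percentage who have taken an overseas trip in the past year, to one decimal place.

Without adjustment, the pooled respondent share is:
  (150/1050)×30.9 + (100/1050)×52.2 + (500/1050)×69.3 + (300/1050)×31.5 = 51.3857%
Post-stratified estimate weights by population shares:
  0.1×30.9 + 0.21×52.2 + 0.25×69.3 + 0.44×31.5 = 45.237%

45.2%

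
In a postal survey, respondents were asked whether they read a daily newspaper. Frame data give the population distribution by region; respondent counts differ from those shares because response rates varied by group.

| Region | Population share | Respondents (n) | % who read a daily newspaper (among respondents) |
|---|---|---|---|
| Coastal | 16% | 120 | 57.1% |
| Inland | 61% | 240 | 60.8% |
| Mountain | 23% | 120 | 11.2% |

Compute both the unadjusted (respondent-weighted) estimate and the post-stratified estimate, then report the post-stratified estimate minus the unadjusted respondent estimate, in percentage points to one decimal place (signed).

+1.3 percentage points

Naive respondent-only estimate (weights = respondent counts):
  (120/480)×57.1 + (240/480)×60.8 + (120/480)×11.2 = 47.475%
Reweighting by population region shares:
  0.16×57.1 + 0.61×60.8 + 0.23×11.2 = 48.8%
Difference = 48.8 − 47.475 = 1.325 pp.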